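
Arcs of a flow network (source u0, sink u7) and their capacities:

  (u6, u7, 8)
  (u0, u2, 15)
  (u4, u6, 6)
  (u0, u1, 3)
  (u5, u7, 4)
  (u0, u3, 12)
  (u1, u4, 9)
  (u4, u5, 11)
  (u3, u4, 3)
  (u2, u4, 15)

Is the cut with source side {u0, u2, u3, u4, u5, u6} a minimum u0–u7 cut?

Given cut capacity: 3 + 4 + 8 = 15.
Augment u0→u1→u4→u5→u7: bottleneck 3, flow now 3.
Augment u0→u2→u4→u5→u7: bottleneck 1, flow now 4.
Augment u0→u2→u4→u6→u7: bottleneck 6, flow now 10.
No augmenting path remains; maximum flow = 10.
In the residual graph, reachable from u0: {u0, u1, u2, u3, u4, u5}.
Min-cut edges: u4→u6 (6), u5→u7 (4); capacity 6 + 4 = 10.
Cut capacity 15 exceeds the max flow 10, so it is not minimum.

No — its capacity is 15, but the minimum cut has capacity 10.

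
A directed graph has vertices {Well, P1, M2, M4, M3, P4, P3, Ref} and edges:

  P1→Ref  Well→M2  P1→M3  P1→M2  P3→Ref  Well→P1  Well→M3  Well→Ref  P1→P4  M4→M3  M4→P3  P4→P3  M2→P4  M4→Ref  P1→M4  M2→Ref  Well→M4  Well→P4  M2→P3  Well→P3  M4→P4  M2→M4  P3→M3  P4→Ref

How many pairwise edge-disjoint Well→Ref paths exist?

Assign every edge capacity 1; by Menger, the answer equals the max flow.
Path Well→Ref (+1); total 1.
Path Well→P1→Ref (+1); total 2.
Path Well→M2→Ref (+1); total 3.
Path Well→M4→Ref (+1); total 4.
Path Well→P4→Ref (+1); total 5.
Path Well→P3→Ref (+1); total 6.
No residual Well→Ref path; max flow = 6.
Certifying cut of size 6: {Well→M2, Well→M4, Well→P1, Well→P3, Well→P4, Well→Ref}.

6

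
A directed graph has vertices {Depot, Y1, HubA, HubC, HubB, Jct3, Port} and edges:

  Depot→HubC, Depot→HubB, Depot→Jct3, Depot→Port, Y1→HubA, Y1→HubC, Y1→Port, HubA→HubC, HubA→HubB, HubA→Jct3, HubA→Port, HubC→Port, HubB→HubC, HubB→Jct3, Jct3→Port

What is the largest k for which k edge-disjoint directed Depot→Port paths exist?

3

Assign every edge capacity 1; by Menger, the answer equals the max flow.
Path Depot→Port (+1); total 1.
Path Depot→HubC→Port (+1); total 2.
Path Depot→Jct3→Port (+1); total 3.
No residual Depot→Port path; max flow = 3.
Certifying cut of size 3: {Depot→Port, HubC→Port, Jct3→Port}.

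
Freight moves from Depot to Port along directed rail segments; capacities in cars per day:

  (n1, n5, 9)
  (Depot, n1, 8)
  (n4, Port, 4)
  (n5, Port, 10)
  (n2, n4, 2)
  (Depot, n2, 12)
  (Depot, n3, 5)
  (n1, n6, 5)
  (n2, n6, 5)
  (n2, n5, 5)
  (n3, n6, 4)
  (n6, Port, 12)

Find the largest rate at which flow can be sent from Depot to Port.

Augment Depot→n1→n5→Port: bottleneck 8, flow now 8.
Augment Depot→n2→n4→Port: bottleneck 2, flow now 10.
Augment Depot→n2→n5→Port: bottleneck 2, flow now 12.
Augment Depot→n2→n6→Port: bottleneck 5, flow now 17.
Augment Depot→n3→n6→Port: bottleneck 4, flow now 21.
Augment Depot→n2→n5→n1→n6→Port: bottleneck 3, flow now 24. (uses reverse residual edge)
No augmenting path remains; maximum flow = 24.
In the residual graph, reachable from Depot: {Depot, n3}.
Min-cut edges: Depot→n1 (8), Depot→n2 (12), n3→n6 (4); capacity 8 + 12 + 4 = 24.
This cut is saturated, so no flow can exceed 24.

24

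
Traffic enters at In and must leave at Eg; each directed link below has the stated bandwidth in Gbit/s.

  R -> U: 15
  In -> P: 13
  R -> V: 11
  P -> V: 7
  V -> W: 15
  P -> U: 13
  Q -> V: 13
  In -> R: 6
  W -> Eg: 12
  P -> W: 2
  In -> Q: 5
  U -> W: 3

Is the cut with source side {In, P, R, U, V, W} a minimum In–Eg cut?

No — its capacity is 17, but the minimum cut has capacity 12.

Given cut capacity: 5 + 12 = 17.
Augment In→P→W→Eg: bottleneck 2, flow now 2.
Augment In→P→U→W→Eg: bottleneck 3, flow now 5.
Augment In→P→V→W→Eg: bottleneck 7, flow now 12.
No augmenting path remains; maximum flow = 12.
In the residual graph, reachable from In: {In, P, Q, R, U, V, W}.
Min-cut edges: W→Eg (12); capacity 12 = 12.
Cut capacity 17 exceeds the max flow 12, so it is not minimum.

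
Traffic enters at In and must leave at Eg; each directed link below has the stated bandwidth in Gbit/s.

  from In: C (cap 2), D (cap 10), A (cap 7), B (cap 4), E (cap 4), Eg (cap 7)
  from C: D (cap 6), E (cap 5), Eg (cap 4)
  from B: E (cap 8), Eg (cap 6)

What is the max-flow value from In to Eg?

Augment In→Eg: bottleneck 7, flow now 7.
Augment In→C→Eg: bottleneck 2, flow now 9.
Augment In→B→Eg: bottleneck 4, flow now 13.
No augmenting path remains; maximum flow = 13.
In the residual graph, reachable from In: {In, D, A, E}.
Min-cut edges: In→C (2), In→B (4), In→Eg (7); capacity 2 + 4 + 7 = 13.
This cut is saturated, so no flow can exceed 13.

13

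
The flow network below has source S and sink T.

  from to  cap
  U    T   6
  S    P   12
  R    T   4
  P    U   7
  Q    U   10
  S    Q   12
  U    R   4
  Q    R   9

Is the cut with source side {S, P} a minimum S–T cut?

No — its capacity is 19, but the minimum cut has capacity 10.

Given cut capacity: 12 + 7 = 19.
Augment S→P→U→T: bottleneck 6, flow now 6.
Augment S→Q→R→T: bottleneck 4, flow now 10.
No augmenting path remains; maximum flow = 10.
In the residual graph, reachable from S: {S, P, Q, R, U}.
Min-cut edges: R→T (4), U→T (6); capacity 4 + 6 = 10.
Cut capacity 19 exceeds the max flow 10, so it is not minimum.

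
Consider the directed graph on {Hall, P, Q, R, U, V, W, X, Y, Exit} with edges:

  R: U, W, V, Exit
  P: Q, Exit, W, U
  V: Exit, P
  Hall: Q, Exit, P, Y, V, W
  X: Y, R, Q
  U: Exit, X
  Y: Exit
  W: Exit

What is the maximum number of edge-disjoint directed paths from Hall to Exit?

5

Assign every edge capacity 1; by Menger, the answer equals the max flow.
Path Hall→Exit (+1); total 1.
Path Hall→P→Exit (+1); total 2.
Path Hall→V→Exit (+1); total 3.
Path Hall→W→Exit (+1); total 4.
Path Hall→Y→Exit (+1); total 5.
No residual Hall→Exit path; max flow = 5.
Certifying cut of size 5: {Hall→Exit, Hall→P, Hall→V, Hall→W, Hall→Y}.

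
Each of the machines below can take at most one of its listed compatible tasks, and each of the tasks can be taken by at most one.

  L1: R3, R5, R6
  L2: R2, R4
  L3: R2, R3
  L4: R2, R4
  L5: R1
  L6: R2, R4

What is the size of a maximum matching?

5

Unit-capacity flow: source→left, listed edges, right→sink; max matching = max flow.
Augmenting path L1→R3 (+1); matched 1.
Augmenting path L2→R2 (+1); matched 2.
Augmenting path L4→R4 (+1); matched 3.
Augmenting path L5→R1 (+1); matched 4.
Augmenting path L3→R3→L1→R5 (+1); matched 5.
No augmenting path remains; maximum matching = 5.
König certificate: {L1, L3, L5, R2, R4} is a vertex cover of size 5 (every listed pair touches it), so no matching can be larger.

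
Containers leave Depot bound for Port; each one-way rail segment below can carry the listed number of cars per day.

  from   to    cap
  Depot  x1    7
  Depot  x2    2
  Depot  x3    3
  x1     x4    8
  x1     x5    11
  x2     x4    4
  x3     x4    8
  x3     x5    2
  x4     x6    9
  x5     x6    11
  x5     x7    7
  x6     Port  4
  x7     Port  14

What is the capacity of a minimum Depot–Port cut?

Augment Depot→x1→x4→x6→Port: bottleneck 4, flow now 4.
Augment Depot→x1→x5→x7→Port: bottleneck 3, flow now 7.
Augment Depot→x3→x5→x7→Port: bottleneck 2, flow now 9.
Augment Depot→x2→x4→x1→x5→x7→Port: bottleneck 2, flow now 11. (uses reverse residual edge)
No augmenting path remains; maximum flow = 11.
By max-flow min-cut, the minimum cut capacity equals the max flow.
In the residual graph, reachable from Depot: {Depot, x1, x2, x3, x4, x5, x6}.
Min-cut edges: x5→x7 (7), x6→Port (4); capacity 7 + 4 = 11.

11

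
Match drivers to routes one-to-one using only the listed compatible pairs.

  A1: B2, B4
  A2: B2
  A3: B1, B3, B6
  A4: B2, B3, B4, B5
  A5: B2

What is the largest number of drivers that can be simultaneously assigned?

4

Unit-capacity flow: source→left, listed edges, right→sink; max matching = max flow.
Augmenting path A1→B2 (+1); matched 1.
Augmenting path A3→B1 (+1); matched 2.
Augmenting path A4→B3 (+1); matched 3.
Augmenting path A2→B2→A1→B4 (+1); matched 4.
No augmenting path remains; maximum matching = 4.
König certificate: {A1, A3, A4, B2} is a vertex cover of size 4 (every listed pair touches it), so no matching can be larger.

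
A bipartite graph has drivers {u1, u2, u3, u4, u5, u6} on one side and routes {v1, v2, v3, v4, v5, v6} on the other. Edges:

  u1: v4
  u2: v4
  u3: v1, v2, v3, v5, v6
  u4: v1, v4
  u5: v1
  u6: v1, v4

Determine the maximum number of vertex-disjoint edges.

Unit-capacity flow: source→left, listed edges, right→sink; max matching = max flow.
Augmenting path u1→v4 (+1); matched 1.
Augmenting path u3→v1 (+1); matched 2.
Augmenting path u4→v1→u3→v2 (+1); matched 3.
No augmenting path remains; maximum matching = 3.
König certificate: {u3, v1, v4} is a vertex cover of size 3 (every listed pair touches it), so no matching can be larger.

3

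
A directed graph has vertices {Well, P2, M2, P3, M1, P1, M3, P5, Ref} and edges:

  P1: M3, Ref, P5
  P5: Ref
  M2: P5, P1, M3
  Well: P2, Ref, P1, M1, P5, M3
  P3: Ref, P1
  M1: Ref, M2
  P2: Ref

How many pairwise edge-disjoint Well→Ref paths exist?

5

Assign every edge capacity 1; by Menger, the answer equals the max flow.
Path Well→Ref (+1); total 1.
Path Well→P2→Ref (+1); total 2.
Path Well→M1→Ref (+1); total 3.
Path Well→P1→Ref (+1); total 4.
Path Well→P5→Ref (+1); total 5.
No residual Well→Ref path; max flow = 5.
Certifying cut of size 5: {Well→M1, Well→P1, Well→P2, Well→P5, Well→Ref}.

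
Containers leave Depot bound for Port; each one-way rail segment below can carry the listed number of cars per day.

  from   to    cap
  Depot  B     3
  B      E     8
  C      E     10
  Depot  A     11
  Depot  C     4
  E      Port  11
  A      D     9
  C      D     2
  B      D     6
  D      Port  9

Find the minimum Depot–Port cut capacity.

16

Augment Depot→A→D→Port: bottleneck 9, flow now 9.
Augment Depot→B→E→Port: bottleneck 3, flow now 12.
Augment Depot→C→E→Port: bottleneck 4, flow now 16.
No augmenting path remains; maximum flow = 16.
By max-flow min-cut, the minimum cut capacity equals the max flow.
In the residual graph, reachable from Depot: {Depot, A}.
Min-cut edges: Depot→B (3), Depot→C (4), A→D (9); capacity 3 + 4 + 9 = 16.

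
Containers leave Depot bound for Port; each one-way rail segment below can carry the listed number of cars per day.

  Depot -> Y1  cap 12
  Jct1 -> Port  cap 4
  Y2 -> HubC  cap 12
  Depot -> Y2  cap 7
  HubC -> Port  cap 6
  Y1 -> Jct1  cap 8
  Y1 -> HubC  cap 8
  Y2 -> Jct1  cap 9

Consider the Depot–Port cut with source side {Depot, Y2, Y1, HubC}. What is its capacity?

Edges leaving {Depot, Y2, Y1, HubC}: Y2→Jct1 (9), Y1→Jct1 (8), HubC→Port (6).
Cut capacity = 9 + 8 + 6 = 23.

23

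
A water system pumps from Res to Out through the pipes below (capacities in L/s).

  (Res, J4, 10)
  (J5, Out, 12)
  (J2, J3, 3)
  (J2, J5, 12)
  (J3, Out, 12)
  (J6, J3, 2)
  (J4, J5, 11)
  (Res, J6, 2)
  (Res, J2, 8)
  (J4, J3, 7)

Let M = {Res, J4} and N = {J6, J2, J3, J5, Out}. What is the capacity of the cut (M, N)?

28

Edges leaving {Res, J4}: Res→J6 (2), Res→J2 (8), J4→J3 (7), J4→J5 (11).
Cut capacity = 2 + 8 + 7 + 11 = 28.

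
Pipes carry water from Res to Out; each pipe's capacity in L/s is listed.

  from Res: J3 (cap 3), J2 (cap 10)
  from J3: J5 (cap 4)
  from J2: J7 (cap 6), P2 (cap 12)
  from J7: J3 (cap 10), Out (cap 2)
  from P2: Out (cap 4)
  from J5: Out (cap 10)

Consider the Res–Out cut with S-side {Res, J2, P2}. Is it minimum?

Given cut capacity: 3 + 6 + 4 = 13.
Augment Res→J3→J5→Out: bottleneck 3, flow now 3.
Augment Res→J2→J7→Out: bottleneck 2, flow now 5.
Augment Res→J2→P2→Out: bottleneck 4, flow now 9.
Augment Res→J2→J7→J3→J5→Out: bottleneck 1, flow now 10.
No augmenting path remains; maximum flow = 10.
In the residual graph, reachable from Res: {Res, J3, J2, J7, P2}.
Min-cut edges: J3→J5 (4), J7→Out (2), P2→Out (4); capacity 4 + 2 + 4 = 10.
Cut capacity 13 exceeds the max flow 10, so it is not minimum.

No — its capacity is 13, but the minimum cut has capacity 10.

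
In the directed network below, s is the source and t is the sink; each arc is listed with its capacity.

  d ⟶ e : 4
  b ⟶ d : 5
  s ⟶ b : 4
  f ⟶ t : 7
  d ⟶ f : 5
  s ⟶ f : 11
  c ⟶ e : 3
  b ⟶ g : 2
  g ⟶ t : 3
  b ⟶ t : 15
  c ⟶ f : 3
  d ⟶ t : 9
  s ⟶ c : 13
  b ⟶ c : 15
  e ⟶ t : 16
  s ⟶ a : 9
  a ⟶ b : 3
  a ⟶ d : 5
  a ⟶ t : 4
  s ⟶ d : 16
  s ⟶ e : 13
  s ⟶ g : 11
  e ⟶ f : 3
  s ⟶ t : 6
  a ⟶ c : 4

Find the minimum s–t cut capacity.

Augment s→t: bottleneck 6, flow now 6.
Augment s→a→t: bottleneck 4, flow now 10.
Augment s→b→t: bottleneck 4, flow now 14.
Augment s→d→t: bottleneck 9, flow now 23.
Augment s→e→t: bottleneck 13, flow now 36.
Augment s→f→t: bottleneck 7, flow now 43.
Augment s→g→t: bottleneck 3, flow now 46.
Augment s→a→b→t: bottleneck 3, flow now 49.
Augment s→c→e→t: bottleneck 3, flow now 52.
No augmenting path remains; maximum flow = 52.
By max-flow min-cut, the minimum cut capacity equals the max flow.
In the residual graph, reachable from s: {s, a, c, d, e, f, g}.
Min-cut edges: s→b (4), s→t (6), a→b (3), a→t (4), d→t (9), e→t (16), f→t (7), g→t (3); capacity 4 + 6 + 3 + 4 + 9 + 16 + 7 + 3 = 52.

52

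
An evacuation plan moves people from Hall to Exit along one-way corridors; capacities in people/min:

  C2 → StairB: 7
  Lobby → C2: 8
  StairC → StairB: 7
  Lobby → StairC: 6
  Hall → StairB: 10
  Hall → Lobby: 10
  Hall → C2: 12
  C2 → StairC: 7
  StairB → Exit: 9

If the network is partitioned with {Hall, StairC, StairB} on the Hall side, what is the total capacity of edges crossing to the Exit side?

Edges leaving {Hall, StairC, StairB}: Hall→Lobby (10), Hall→C2 (12), StairB→Exit (9).
Cut capacity = 10 + 12 + 9 = 31.

31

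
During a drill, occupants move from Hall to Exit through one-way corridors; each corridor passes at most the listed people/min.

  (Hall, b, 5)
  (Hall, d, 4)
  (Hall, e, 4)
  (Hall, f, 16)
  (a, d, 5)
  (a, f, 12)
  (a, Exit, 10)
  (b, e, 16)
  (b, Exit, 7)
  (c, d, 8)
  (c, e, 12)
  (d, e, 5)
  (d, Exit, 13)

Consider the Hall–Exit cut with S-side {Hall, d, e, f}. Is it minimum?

Given cut capacity: 5 + 13 = 18.
Augment Hall→b→Exit: bottleneck 5, flow now 5.
Augment Hall→d→Exit: bottleneck 4, flow now 9.
No augmenting path remains; maximum flow = 9.
In the residual graph, reachable from Hall: {Hall, e, f}.
Min-cut edges: Hall→b (5), Hall→d (4); capacity 5 + 4 = 9.
Cut capacity 18 exceeds the max flow 9, so it is not minimum.

No — its capacity is 18, but the minimum cut has capacity 9.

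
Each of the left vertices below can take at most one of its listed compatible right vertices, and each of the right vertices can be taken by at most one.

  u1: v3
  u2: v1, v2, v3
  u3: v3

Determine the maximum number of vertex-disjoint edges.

2

Unit-capacity flow: source→left, listed edges, right→sink; max matching = max flow.
Augmenting path u1→v3 (+1); matched 1.
Augmenting path u2→v1 (+1); matched 2.
No augmenting path remains; maximum matching = 2.
König certificate: {u2, v3} is a vertex cover of size 2 (every listed pair touches it), so no matching can be larger.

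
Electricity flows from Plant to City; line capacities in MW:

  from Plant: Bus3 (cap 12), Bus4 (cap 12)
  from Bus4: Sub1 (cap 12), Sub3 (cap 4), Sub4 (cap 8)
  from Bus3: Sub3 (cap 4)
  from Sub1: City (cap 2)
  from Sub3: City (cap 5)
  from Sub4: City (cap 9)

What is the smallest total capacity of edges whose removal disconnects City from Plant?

15

Augment Plant→Bus4→Sub1→City: bottleneck 2, flow now 2.
Augment Plant→Bus4→Sub3→City: bottleneck 4, flow now 6.
Augment Plant→Bus4→Sub4→City: bottleneck 6, flow now 12.
Augment Plant→Bus3→Sub3→City: bottleneck 1, flow now 13.
Augment Plant→Bus3→Sub3→Bus4→Sub4→City: bottleneck 2, flow now 15. (uses reverse residual edge)
No augmenting path remains; maximum flow = 15.
By max-flow min-cut, the minimum cut capacity equals the max flow.
In the residual graph, reachable from Plant: {Plant, Bus4, Bus3, Sub1, Sub3}.
Min-cut edges: Bus4→Sub4 (8), Sub1→City (2), Sub3→City (5); capacity 8 + 2 + 5 = 15.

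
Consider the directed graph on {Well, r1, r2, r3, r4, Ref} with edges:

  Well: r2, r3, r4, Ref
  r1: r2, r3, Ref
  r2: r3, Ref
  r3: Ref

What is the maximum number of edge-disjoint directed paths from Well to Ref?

3

Assign every edge capacity 1; by Menger, the answer equals the max flow.
Path Well→Ref (+1); total 1.
Path Well→r2→Ref (+1); total 2.
Path Well→r3→Ref (+1); total 3.
No residual Well→Ref path; max flow = 3.
Certifying cut of size 3: {Well→Ref, Well→r2, Well→r3}.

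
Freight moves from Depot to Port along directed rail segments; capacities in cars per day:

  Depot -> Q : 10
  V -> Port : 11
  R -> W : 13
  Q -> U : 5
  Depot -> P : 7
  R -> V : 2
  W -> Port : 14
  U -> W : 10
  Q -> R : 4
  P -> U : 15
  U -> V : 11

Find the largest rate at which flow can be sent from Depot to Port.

Augment Depot→P→U→V→Port: bottleneck 7, flow now 7.
Augment Depot→Q→R→V→Port: bottleneck 2, flow now 9.
Augment Depot→Q→R→W→Port: bottleneck 2, flow now 11.
Augment Depot→Q→U→V→Port: bottleneck 2, flow now 13.
Augment Depot→Q→U→W→Port: bottleneck 3, flow now 16.
No augmenting path remains; maximum flow = 16.
In the residual graph, reachable from Depot: {Depot, Q}.
Min-cut edges: Depot→P (7), Q→R (4), Q→U (5); capacity 7 + 4 + 5 = 16.
This cut is saturated, so no flow can exceed 16.

16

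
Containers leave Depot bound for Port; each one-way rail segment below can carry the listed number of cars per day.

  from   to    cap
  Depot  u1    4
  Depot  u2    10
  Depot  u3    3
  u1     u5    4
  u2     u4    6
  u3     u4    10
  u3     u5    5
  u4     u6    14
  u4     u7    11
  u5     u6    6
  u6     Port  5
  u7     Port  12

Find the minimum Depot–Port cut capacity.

Augment Depot→u1→u5→u6→Port: bottleneck 4, flow now 4.
Augment Depot→u2→u4→u6→Port: bottleneck 1, flow now 5.
Augment Depot→u2→u4→u7→Port: bottleneck 5, flow now 10.
Augment Depot→u3→u4→u7→Port: bottleneck 3, flow now 13.
No augmenting path remains; maximum flow = 13.
By max-flow min-cut, the minimum cut capacity equals the max flow.
In the residual graph, reachable from Depot: {Depot, u2}.
Min-cut edges: Depot→u1 (4), Depot→u3 (3), u2→u4 (6); capacity 4 + 3 + 6 = 13.

13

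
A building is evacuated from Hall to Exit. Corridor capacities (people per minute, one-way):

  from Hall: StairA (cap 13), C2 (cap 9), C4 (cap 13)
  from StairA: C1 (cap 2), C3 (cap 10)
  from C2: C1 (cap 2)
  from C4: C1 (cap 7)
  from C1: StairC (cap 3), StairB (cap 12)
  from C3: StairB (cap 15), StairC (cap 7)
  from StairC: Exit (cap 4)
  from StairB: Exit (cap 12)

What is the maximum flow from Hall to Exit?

16

Augment Hall→StairA→C1→StairC→Exit: bottleneck 2, flow now 2.
Augment Hall→StairA→C3→StairC→Exit: bottleneck 2, flow now 4.
Augment Hall→StairA→C3→StairB→Exit: bottleneck 8, flow now 12.
Augment Hall→C2→C1→StairB→Exit: bottleneck 2, flow now 14.
Augment Hall→C4→C1→StairB→Exit: bottleneck 2, flow now 16.
No augmenting path remains; maximum flow = 16.
In the residual graph, reachable from Hall: {Hall, StairA, C2, C4, C1, C3, StairC, StairB}.
Min-cut edges: StairC→Exit (4), StairB→Exit (12); capacity 4 + 12 = 16.
This cut is saturated, so no flow can exceed 16.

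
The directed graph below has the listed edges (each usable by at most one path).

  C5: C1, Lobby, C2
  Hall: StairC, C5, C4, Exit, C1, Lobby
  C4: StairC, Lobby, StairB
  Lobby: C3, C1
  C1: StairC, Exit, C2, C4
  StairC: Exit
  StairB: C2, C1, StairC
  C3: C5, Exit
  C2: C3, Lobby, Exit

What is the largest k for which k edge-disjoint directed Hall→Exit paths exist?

5

Assign every edge capacity 1; by Menger, the answer equals the max flow.
Path Hall→Exit (+1); total 1.
Path Hall→C1→Exit (+1); total 2.
Path Hall→StairC→Exit (+1); total 3.
Path Hall→Lobby→C3→Exit (+1); total 4.
Path Hall→C5→C2→Exit (+1); total 5.
No residual Hall→Exit path; max flow = 5.
Certifying cut of size 5: {C1→Exit, C2→Exit, C3→Exit, Hall→Exit, StairC→Exit}.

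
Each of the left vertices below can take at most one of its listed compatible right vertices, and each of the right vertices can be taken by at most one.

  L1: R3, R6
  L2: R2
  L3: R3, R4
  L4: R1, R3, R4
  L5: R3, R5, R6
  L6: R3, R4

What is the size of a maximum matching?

Unit-capacity flow: source→left, listed edges, right→sink; max matching = max flow.
Augmenting path L1→R3 (+1); matched 1.
Augmenting path L2→R2 (+1); matched 2.
Augmenting path L3→R4 (+1); matched 3.
Augmenting path L4→R1 (+1); matched 4.
Augmenting path L5→R5 (+1); matched 5.
Augmenting path L6→R3→L1→R6 (+1); matched 6.
No augmenting path remains; maximum matching = 6.
König certificate: {L1, L2, L3, L4, L5, L6} is a vertex cover of size 6 (every listed pair touches it), so no matching can be larger.

6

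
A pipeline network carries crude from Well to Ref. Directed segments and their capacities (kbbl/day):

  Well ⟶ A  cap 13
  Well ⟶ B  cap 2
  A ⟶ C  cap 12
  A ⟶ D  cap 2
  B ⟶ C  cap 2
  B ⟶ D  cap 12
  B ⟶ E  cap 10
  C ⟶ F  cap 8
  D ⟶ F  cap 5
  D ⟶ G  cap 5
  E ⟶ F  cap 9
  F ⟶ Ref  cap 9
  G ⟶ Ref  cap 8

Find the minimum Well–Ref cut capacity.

12

Augment Well→A→C→F→Ref: bottleneck 8, flow now 8.
Augment Well→A→D→F→Ref: bottleneck 1, flow now 9.
Augment Well→A→D→G→Ref: bottleneck 1, flow now 10.
Augment Well→B→D→G→Ref: bottleneck 2, flow now 12.
No augmenting path remains; maximum flow = 12.
By max-flow min-cut, the minimum cut capacity equals the max flow.
In the residual graph, reachable from Well: {Well, A, C}.
Min-cut edges: Well→B (2), A→D (2), C→F (8); capacity 2 + 2 + 8 = 12.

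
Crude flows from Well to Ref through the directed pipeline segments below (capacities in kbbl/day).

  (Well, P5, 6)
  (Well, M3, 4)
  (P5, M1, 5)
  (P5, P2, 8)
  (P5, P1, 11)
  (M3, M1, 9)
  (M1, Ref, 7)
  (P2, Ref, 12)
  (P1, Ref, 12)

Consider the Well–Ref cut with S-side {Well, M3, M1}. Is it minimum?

Given cut capacity: 6 + 7 = 13.
Augment Well→P5→M1→Ref: bottleneck 5, flow now 5.
Augment Well→P5→P2→Ref: bottleneck 1, flow now 6.
Augment Well→M3→M1→Ref: bottleneck 2, flow now 8.
Augment Well→M3→M1→P5→P2→Ref: bottleneck 2, flow now 10. (uses reverse residual edge)
No augmenting path remains; maximum flow = 10.
In the residual graph, reachable from Well: {Well}.
Min-cut edges: Well→P5 (6), Well→M3 (4); capacity 6 + 4 = 10.
Cut capacity 13 exceeds the max flow 10, so it is not minimum.

No — its capacity is 13, but the minimum cut has capacity 10.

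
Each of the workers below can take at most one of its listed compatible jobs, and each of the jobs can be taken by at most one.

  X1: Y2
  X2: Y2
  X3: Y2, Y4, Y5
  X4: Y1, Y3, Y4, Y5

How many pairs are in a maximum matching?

3

Unit-capacity flow: source→left, listed edges, right→sink; max matching = max flow.
Augmenting path X1→Y2 (+1); matched 1.
Augmenting path X3→Y4 (+1); matched 2.
Augmenting path X4→Y1 (+1); matched 3.
No augmenting path remains; maximum matching = 3.
König certificate: {X3, X4, Y2} is a vertex cover of size 3 (every listed pair touches it), so no matching can be larger.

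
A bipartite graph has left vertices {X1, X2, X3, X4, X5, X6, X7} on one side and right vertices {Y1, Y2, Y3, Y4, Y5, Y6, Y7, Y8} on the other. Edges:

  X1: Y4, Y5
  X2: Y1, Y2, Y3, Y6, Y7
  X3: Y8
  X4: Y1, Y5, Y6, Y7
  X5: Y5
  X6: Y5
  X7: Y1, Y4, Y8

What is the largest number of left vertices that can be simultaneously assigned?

Unit-capacity flow: source→left, listed edges, right→sink; max matching = max flow.
Augmenting path X1→Y4 (+1); matched 1.
Augmenting path X2→Y1 (+1); matched 2.
Augmenting path X3→Y8 (+1); matched 3.
Augmenting path X4→Y5 (+1); matched 4.
Augmenting path X5→Y5→X4→Y6 (+1); matched 5.
Augmenting path X7→Y1→X2→Y2 (+1); matched 6.
No augmenting path remains; maximum matching = 6.
König certificate: {X1, X2, X3, X4, X7, Y5} is a vertex cover of size 6 (every listed pair touches it), so no matching can be larger.

6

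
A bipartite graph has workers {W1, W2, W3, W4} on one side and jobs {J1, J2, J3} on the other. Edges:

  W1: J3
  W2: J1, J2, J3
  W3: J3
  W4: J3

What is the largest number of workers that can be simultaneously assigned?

2

Unit-capacity flow: source→left, listed edges, right→sink; max matching = max flow.
Augmenting path W1→J3 (+1); matched 1.
Augmenting path W2→J1 (+1); matched 2.
No augmenting path remains; maximum matching = 2.
König certificate: {W2, J3} is a vertex cover of size 2 (every listed pair touches it), so no matching can be larger.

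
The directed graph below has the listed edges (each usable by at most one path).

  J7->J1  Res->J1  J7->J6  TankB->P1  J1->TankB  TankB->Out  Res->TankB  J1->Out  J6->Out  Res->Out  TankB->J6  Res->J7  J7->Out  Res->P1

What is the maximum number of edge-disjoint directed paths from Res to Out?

4

Assign every edge capacity 1; by Menger, the answer equals the max flow.
Path Res→Out (+1); total 1.
Path Res→J7→Out (+1); total 2.
Path Res→J1→Out (+1); total 3.
Path Res→TankB→Out (+1); total 4.
No residual Res→Out path; max flow = 4.
Certifying cut of size 4: {Res→J1, Res→J7, Res→Out, Res→TankB}.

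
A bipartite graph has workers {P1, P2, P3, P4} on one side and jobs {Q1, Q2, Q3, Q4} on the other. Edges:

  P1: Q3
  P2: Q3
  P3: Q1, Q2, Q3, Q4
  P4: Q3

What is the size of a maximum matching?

Unit-capacity flow: source→left, listed edges, right→sink; max matching = max flow.
Augmenting path P1→Q3 (+1); matched 1.
Augmenting path P3→Q1 (+1); matched 2.
No augmenting path remains; maximum matching = 2.
König certificate: {P3, Q3} is a vertex cover of size 2 (every listed pair touches it), so no matching can be larger.

2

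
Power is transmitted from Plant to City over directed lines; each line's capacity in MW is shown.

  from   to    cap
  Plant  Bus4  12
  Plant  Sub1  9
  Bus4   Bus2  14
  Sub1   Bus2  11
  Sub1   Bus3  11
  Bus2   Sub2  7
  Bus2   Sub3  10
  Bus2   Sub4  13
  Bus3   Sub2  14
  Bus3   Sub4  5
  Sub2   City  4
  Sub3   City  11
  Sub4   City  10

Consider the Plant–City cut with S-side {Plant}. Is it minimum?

Given cut capacity: 12 + 9 = 21.
Augment Plant→Bus4→Bus2→Sub2→City: bottleneck 4, flow now 4.
Augment Plant→Bus4→Bus2→Sub3→City: bottleneck 8, flow now 12.
Augment Plant→Sub1→Bus2→Sub3→City: bottleneck 2, flow now 14.
Augment Plant→Sub1→Bus2→Sub4→City: bottleneck 7, flow now 21.
No augmenting path remains; maximum flow = 21.
Cut capacity 21 equals the max flow, so it is a minimum cut.

Yes — it is a minimum cut (capacity 21).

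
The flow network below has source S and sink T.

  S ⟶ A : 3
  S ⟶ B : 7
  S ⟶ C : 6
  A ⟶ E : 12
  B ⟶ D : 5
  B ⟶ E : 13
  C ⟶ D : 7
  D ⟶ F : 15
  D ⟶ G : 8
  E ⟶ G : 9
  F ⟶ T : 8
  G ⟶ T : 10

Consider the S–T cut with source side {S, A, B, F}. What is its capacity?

Edges leaving {S, A, B, F}: S→C (6), A→E (12), B→D (5), B→E (13), F→T (8).
Cut capacity = 6 + 12 + 5 + 13 + 8 = 44.

44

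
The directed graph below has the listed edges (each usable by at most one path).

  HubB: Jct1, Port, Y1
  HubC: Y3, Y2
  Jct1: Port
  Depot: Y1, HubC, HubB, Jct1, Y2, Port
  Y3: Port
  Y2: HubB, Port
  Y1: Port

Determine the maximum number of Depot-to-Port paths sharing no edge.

6

Assign every edge capacity 1; by Menger, the answer equals the max flow.
Path Depot→Port (+1); total 1.
Path Depot→HubB→Port (+1); total 2.
Path Depot→Y1→Port (+1); total 3.
Path Depot→Jct1→Port (+1); total 4.
Path Depot→Y2→Port (+1); total 5.
Path Depot→HubC→Y3→Port (+1); total 6.
No residual Depot→Port path; max flow = 6.
Certifying cut of size 6: {Depot→HubB, Depot→HubC, Depot→Jct1, Depot→Port, Depot→Y1, Depot→Y2}.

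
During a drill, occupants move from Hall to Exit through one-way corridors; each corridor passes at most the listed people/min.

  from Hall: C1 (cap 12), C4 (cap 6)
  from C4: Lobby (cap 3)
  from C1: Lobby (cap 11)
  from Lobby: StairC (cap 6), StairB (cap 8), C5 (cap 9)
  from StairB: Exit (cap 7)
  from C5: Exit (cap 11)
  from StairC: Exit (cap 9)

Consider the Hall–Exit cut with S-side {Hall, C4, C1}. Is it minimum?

Given cut capacity: 3 + 11 = 14.
Augment Hall→C4→Lobby→StairB→Exit: bottleneck 3, flow now 3.
Augment Hall→C1→Lobby→StairB→Exit: bottleneck 4, flow now 7.
Augment Hall→C1→Lobby→C5→Exit: bottleneck 7, flow now 14.
No augmenting path remains; maximum flow = 14.
Cut capacity 14 equals the max flow, so it is a minimum cut.

Yes — it is a minimum cut (capacity 14).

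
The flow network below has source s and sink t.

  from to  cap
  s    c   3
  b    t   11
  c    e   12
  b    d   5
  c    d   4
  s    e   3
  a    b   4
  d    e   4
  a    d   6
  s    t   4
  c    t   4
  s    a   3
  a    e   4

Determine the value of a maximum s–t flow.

10

Augment s→t: bottleneck 4, flow now 4.
Augment s→c→t: bottleneck 3, flow now 7.
Augment s→a→b→t: bottleneck 3, flow now 10.
No augmenting path remains; maximum flow = 10.
In the residual graph, reachable from s: {s, e}.
Min-cut edges: s→a (3), s→c (3), s→t (4); capacity 3 + 3 + 4 = 10.
This cut is saturated, so no flow can exceed 10.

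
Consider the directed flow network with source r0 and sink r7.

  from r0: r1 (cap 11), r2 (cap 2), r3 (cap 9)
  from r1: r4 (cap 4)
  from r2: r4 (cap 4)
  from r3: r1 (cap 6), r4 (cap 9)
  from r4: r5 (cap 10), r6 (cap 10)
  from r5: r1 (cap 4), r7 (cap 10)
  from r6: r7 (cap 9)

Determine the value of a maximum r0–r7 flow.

15

Augment r0→r1→r4→r5→r7: bottleneck 4, flow now 4.
Augment r0→r2→r4→r5→r7: bottleneck 2, flow now 6.
Augment r0→r3→r4→r5→r7: bottleneck 4, flow now 10.
Augment r0→r3→r4→r6→r7: bottleneck 5, flow now 15.
No augmenting path remains; maximum flow = 15.
In the residual graph, reachable from r0: {r0, r1}.
Min-cut edges: r0→r2 (2), r0→r3 (9), r1→r4 (4); capacity 2 + 9 + 4 = 15.
This cut is saturated, so no flow can exceed 15.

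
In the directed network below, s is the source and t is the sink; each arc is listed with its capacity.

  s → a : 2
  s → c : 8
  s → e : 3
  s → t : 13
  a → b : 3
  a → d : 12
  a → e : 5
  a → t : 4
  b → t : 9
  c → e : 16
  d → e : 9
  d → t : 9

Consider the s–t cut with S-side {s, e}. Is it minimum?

Given cut capacity: 2 + 8 + 13 = 23.
Augment s→t: bottleneck 13, flow now 13.
Augment s→a→t: bottleneck 2, flow now 15.
No augmenting path remains; maximum flow = 15.
In the residual graph, reachable from s: {s, c, e}.
Min-cut edges: s→a (2), s→t (13); capacity 2 + 13 = 15.
Cut capacity 23 exceeds the max flow 15, so it is not minimum.

No — its capacity is 23, but the minimum cut has capacity 15.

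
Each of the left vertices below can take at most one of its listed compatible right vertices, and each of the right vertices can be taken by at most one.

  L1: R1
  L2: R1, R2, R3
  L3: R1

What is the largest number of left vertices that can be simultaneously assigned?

Unit-capacity flow: source→left, listed edges, right→sink; max matching = max flow.
Augmenting path L1→R1 (+1); matched 1.
Augmenting path L2→R2 (+1); matched 2.
No augmenting path remains; maximum matching = 2.
König certificate: {L2, R1} is a vertex cover of size 2 (every listed pair touches it), so no matching can be larger.

2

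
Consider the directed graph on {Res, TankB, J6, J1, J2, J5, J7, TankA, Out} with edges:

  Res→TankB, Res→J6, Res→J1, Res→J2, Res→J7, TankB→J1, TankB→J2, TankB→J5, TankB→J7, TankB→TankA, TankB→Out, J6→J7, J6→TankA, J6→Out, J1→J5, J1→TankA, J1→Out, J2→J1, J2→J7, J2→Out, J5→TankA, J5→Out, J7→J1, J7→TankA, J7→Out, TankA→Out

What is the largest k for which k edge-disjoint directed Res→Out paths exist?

Assign every edge capacity 1; by Menger, the answer equals the max flow.
Path Res→TankB→Out (+1); total 1.
Path Res→J6→Out (+1); total 2.
Path Res→J1→Out (+1); total 3.
Path Res→J2→Out (+1); total 4.
Path Res→J7→Out (+1); total 5.
No residual Res→Out path; max flow = 5.
Certifying cut of size 5: {Res→J1, Res→J2, Res→J6, Res→J7, Res→TankB}.

5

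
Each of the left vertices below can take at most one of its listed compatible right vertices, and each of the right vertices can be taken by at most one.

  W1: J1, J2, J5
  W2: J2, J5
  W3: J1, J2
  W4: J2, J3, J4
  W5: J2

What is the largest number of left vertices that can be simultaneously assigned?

4

Unit-capacity flow: source→left, listed edges, right→sink; max matching = max flow.
Augmenting path W1→J1 (+1); matched 1.
Augmenting path W2→J2 (+1); matched 2.
Augmenting path W4→J3 (+1); matched 3.
Augmenting path W3→J1→W1→J5 (+1); matched 4.
No augmenting path remains; maximum matching = 4.
König certificate: {W4, J1, J2, J5} is a vertex cover of size 4 (every listed pair touches it), so no matching can be larger.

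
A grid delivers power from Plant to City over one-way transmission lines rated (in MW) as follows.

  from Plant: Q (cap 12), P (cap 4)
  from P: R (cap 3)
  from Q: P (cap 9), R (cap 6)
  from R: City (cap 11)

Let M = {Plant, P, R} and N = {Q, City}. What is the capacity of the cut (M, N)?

23

Edges leaving {Plant, P, R}: Plant→Q (12), R→City (11).
Cut capacity = 12 + 11 = 23.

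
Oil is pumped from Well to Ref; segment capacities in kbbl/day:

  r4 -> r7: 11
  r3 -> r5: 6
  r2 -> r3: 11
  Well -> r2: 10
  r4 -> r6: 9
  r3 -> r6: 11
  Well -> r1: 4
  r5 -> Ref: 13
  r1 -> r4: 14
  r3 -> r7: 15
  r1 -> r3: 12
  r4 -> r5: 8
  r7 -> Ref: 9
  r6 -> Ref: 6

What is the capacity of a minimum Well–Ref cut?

Augment Well→r1→r3→r5→Ref: bottleneck 4, flow now 4.
Augment Well→r2→r3→r5→Ref: bottleneck 2, flow now 6.
Augment Well→r2→r3→r6→Ref: bottleneck 6, flow now 12.
Augment Well→r2→r3→r7→Ref: bottleneck 2, flow now 14.
No augmenting path remains; maximum flow = 14.
By max-flow min-cut, the minimum cut capacity equals the max flow.
In the residual graph, reachable from Well: {Well}.
Min-cut edges: Well→r1 (4), Well→r2 (10); capacity 4 + 10 = 14.

14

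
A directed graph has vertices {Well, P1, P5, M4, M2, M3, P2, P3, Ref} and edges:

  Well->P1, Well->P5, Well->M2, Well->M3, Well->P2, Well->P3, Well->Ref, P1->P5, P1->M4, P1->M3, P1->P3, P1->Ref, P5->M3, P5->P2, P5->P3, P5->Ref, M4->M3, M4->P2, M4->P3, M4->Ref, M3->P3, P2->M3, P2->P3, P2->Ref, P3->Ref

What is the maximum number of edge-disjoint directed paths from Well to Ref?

Assign every edge capacity 1; by Menger, the answer equals the max flow.
Path Well→Ref (+1); total 1.
Path Well→P1→Ref (+1); total 2.
Path Well→P5→Ref (+1); total 3.
Path Well→P2→Ref (+1); total 4.
Path Well→P3→Ref (+1); total 5.
No residual Well→Ref path; max flow = 5.
Certifying cut of size 5: {P3→Ref, Well→P1, Well→P2, Well→P5, Well→Ref}.

5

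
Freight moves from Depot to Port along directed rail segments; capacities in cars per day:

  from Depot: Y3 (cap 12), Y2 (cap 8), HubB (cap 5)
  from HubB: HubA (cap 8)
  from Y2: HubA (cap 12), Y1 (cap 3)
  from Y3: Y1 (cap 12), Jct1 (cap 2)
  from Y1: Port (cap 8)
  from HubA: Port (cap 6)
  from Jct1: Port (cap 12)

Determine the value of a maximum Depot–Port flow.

Augment Depot→HubB→HubA→Port: bottleneck 5, flow now 5.
Augment Depot→Y2→Y1→Port: bottleneck 3, flow now 8.
Augment Depot→Y2→HubA→Port: bottleneck 1, flow now 9.
Augment Depot→Y3→Y1→Port: bottleneck 5, flow now 14.
Augment Depot→Y3→Jct1→Port: bottleneck 2, flow now 16.
No augmenting path remains; maximum flow = 16.
In the residual graph, reachable from Depot: {Depot, HubB, Y2, Y3, Y1, HubA}.
Min-cut edges: Y3→Jct1 (2), Y1→Port (8), HubA→Port (6); capacity 2 + 8 + 6 = 16.
This cut is saturated, so no flow can exceed 16.

16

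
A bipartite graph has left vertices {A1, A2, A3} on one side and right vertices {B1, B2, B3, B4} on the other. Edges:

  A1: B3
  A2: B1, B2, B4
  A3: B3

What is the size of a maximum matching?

Unit-capacity flow: source→left, listed edges, right→sink; max matching = max flow.
Augmenting path A1→B3 (+1); matched 1.
Augmenting path A2→B1 (+1); matched 2.
No augmenting path remains; maximum matching = 2.
König certificate: {A2, B3} is a vertex cover of size 2 (every listed pair touches it), so no matching can be larger.

2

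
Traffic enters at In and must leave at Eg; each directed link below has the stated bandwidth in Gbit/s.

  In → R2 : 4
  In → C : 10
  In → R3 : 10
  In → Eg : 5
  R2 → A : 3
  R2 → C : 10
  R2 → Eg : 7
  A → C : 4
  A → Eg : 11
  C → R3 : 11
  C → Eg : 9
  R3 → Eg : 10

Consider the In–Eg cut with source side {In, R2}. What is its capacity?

Edges leaving {In, R2}: In→C (10), In→R3 (10), In→Eg (5), R2→A (3), R2→C (10), R2→Eg (7).
Cut capacity = 10 + 10 + 5 + 3 + 10 + 7 = 45.

45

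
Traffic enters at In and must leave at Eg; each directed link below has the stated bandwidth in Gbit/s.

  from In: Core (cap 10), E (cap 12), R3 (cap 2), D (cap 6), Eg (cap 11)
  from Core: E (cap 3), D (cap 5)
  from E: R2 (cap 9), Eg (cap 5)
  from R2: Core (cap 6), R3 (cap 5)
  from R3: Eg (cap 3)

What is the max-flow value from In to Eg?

19

Augment In→Eg: bottleneck 11, flow now 11.
Augment In→E→Eg: bottleneck 5, flow now 16.
Augment In→R3→Eg: bottleneck 2, flow now 18.
Augment In→E→R2→R3→Eg: bottleneck 1, flow now 19.
No augmenting path remains; maximum flow = 19.
In the residual graph, reachable from In: {In, Core, E, R2, R3, D}.
Min-cut edges: In→Eg (11), E→Eg (5), R3→Eg (3); capacity 11 + 5 + 3 = 19.
This cut is saturated, so no flow can exceed 19.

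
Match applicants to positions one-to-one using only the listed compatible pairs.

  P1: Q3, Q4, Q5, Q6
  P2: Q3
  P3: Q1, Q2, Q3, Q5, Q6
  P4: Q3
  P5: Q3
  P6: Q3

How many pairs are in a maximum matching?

Unit-capacity flow: source→left, listed edges, right→sink; max matching = max flow.
Augmenting path P1→Q3 (+1); matched 1.
Augmenting path P3→Q1 (+1); matched 2.
Augmenting path P2→Q3→P1→Q4 (+1); matched 3.
No augmenting path remains; maximum matching = 3.
König certificate: {P1, P3, Q3} is a vertex cover of size 3 (every listed pair touches it), so no matching can be larger.

3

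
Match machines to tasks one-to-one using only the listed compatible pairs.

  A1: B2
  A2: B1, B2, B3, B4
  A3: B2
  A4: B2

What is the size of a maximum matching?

Unit-capacity flow: source→left, listed edges, right→sink; max matching = max flow.
Augmenting path A1→B2 (+1); matched 1.
Augmenting path A2→B1 (+1); matched 2.
No augmenting path remains; maximum matching = 2.
König certificate: {A2, B2} is a vertex cover of size 2 (every listed pair touches it), so no matching can be larger.

2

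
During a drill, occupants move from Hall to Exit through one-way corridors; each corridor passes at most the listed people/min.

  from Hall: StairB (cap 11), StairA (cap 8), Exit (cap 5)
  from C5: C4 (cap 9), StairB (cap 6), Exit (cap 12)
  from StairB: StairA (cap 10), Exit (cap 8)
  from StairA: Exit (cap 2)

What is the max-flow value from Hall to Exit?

15

Augment Hall→Exit: bottleneck 5, flow now 5.
Augment Hall→StairB→Exit: bottleneck 8, flow now 13.
Augment Hall→StairA→Exit: bottleneck 2, flow now 15.
No augmenting path remains; maximum flow = 15.
In the residual graph, reachable from Hall: {Hall, StairB, StairA}.
Min-cut edges: Hall→Exit (5), StairB→Exit (8), StairA→Exit (2); capacity 5 + 8 + 2 = 15.
This cut is saturated, so no flow can exceed 15.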